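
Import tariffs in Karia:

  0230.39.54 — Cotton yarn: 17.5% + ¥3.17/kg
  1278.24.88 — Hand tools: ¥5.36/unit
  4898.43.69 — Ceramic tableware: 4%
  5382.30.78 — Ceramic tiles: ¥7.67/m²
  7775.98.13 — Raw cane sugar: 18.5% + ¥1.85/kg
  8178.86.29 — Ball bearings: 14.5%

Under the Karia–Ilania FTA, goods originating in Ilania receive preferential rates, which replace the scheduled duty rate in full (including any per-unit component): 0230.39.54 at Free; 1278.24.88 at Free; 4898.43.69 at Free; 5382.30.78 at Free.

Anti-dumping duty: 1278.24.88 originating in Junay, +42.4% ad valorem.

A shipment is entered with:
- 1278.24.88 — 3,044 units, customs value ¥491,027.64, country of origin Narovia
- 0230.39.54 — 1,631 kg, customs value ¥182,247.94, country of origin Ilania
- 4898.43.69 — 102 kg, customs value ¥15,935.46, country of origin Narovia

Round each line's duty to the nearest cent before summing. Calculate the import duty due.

¥16,953.26

Line 1 (1278.24.88, Narovia, 3,044 units, ¥491,027.64):
Base rate for 1278.24.88 is ¥5.36/unit.
1278.24.88 has an FTA preferential rate, but origin Narovia is not Ilania; base rate stands.
The additional-duty order on 1278.24.88 targets Junay, not Narovia; it does not apply.
Duty = 3,044 × ¥5.36 = ¥16,315.84.
Line 2 (0230.39.54, Ilania, 1,631 kg, ¥182,247.94):
Base rate for 0230.39.54 is 17.5% + ¥3.17/kg.
Origin Ilania qualifies under the Karia–Ilania agreement and 0230.39.54 is covered: preferential rate Free applies instead.
Duty = ¥182,247.94 × 0% = ¥0.00.
Line 3 (4898.43.69, Narovia, 102 kg, ¥15,935.46):
Base rate for 4898.43.69 is 4%.
4898.43.69 has an FTA preferential rate, but origin Narovia is not Ilania; base rate stands.
Duty = ¥15,935.46 × 4% = ¥637.42.
Total = ¥16,315.84 + ¥0.00 + ¥637.42 = ¥16,953.26.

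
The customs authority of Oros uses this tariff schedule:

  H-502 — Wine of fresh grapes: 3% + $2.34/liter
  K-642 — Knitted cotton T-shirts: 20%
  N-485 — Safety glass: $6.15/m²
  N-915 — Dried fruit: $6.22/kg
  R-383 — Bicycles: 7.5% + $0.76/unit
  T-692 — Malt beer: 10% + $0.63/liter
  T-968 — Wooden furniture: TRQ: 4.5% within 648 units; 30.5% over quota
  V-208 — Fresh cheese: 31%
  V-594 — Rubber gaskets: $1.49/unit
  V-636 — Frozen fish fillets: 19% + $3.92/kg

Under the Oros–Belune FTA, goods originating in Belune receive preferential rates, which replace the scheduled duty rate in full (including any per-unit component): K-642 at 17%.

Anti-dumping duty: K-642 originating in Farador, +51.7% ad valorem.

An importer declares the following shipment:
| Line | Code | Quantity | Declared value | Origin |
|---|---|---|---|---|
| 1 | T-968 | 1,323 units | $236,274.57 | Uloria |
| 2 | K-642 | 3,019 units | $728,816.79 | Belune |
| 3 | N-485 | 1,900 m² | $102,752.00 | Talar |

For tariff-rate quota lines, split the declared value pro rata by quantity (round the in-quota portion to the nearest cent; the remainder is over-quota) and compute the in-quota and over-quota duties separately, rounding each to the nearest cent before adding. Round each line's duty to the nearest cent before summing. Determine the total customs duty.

Line 1 (T-968, Uloria, 1,323 units, $236,274.57):
Code T-968 is under a tariff-rate quota (threshold 648 units). In-quota: 648 units at 4.5%; over-quota: 675 units at 30.5%.
Pro-rata value split: in-quota = $236,274.57 × 648/1,323 = $115,726.32; over-quota = $236,274.57 − $115,726.32 = $120,548.25.
In-quota duty = $115,726.32 × 4.5% = $5,207.68. Over-quota duty = $120,548.25 × 30.5% = $36,767.22.
Line duty = $5,207.68 + $36,767.22 = $41,974.90.
Line 2 (K-642, Belune, 3,019 units, $728,816.79):
Base rate for K-642 is 20%.
Origin Belune qualifies under the Oros–Belune agreement and K-642 is covered: preferential rate 17% applies instead.
The additional-duty order on K-642 targets Farador, not Belune; it does not apply.
Duty = $728,816.79 × 17% = $123,898.85.
Line 3 (N-485, Talar, 1,900 m², $102,752.00):
Base rate for N-485 is $6.15/m².
Duty = 1,900 × $6.15 = $11,685.00.
Total = $41,974.90 + $123,898.85 + $11,685.00 = $177,558.75.

$177,558.75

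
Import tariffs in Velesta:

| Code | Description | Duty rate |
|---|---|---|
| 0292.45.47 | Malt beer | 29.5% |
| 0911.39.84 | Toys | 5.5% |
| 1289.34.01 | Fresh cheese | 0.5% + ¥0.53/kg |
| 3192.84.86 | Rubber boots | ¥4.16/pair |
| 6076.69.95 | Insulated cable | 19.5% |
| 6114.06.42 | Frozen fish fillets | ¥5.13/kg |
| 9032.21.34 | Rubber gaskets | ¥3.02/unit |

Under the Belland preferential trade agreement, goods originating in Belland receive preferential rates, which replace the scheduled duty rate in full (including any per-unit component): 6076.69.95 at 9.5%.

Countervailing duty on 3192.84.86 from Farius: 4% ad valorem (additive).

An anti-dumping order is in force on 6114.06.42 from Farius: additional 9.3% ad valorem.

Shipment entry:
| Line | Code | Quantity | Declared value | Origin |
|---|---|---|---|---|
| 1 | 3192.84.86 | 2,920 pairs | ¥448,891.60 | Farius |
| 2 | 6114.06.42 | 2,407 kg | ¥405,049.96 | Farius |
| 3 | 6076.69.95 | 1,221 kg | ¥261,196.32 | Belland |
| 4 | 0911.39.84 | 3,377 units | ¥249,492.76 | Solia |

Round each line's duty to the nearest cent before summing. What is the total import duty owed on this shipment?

Line 1 (3192.84.86, Farius, 2,920 pairs, ¥448,891.60):
Base rate for 3192.84.86 is ¥4.16/pair.
Additional duty on 3192.84.86 from Farius: +4% ad valorem. Applied ad valorem rate = 4%.
Duty = ¥448,891.60 × 4% + 2,920 × ¥4.16 = ¥30,102.86.
Line 2 (6114.06.42, Farius, 2,407 kg, ¥405,049.96):
Base rate for 6114.06.42 is ¥5.13/kg.
Additional duty on 6114.06.42 from Farius: +9.3% ad valorem. Applied ad valorem rate = 9.3%.
Duty = ¥405,049.96 × 9.3% + 2,407 × ¥5.13 = ¥50,017.56.
Line 3 (6076.69.95, Belland, 1,221 kg, ¥261,196.32):
Base rate for 6076.69.95 is 19.5%.
Origin Belland qualifies under the Velesta–Belland agreement and 6076.69.95 is covered: preferential rate 9.5% applies instead.
Duty = ¥261,196.32 × 9.5% = ¥24,813.65.
Line 4 (0911.39.84, Solia, 3,377 units, ¥249,492.76):
Base rate for 0911.39.84 is 5.5%.
Duty = ¥249,492.76 × 5.5% = ¥13,722.10.
Total = ¥30,102.86 + ¥50,017.56 + ¥24,813.65 + ¥13,722.10 = ¥118,656.17.

¥118,656.17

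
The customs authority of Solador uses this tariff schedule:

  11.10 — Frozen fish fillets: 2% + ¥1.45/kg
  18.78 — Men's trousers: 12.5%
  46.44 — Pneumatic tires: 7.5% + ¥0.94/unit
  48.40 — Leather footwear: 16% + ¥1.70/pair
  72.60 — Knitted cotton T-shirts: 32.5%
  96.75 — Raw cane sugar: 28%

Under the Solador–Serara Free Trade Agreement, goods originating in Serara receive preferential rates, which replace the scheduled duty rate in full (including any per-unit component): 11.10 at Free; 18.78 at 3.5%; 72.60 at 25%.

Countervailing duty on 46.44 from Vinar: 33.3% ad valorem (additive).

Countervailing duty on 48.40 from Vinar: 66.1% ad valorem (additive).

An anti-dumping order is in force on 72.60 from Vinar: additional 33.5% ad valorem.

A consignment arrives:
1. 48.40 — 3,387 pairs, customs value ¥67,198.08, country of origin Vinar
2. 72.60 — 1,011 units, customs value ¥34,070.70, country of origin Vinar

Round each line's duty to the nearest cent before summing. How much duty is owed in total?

Line 1 (48.40, Vinar, 3,387 pairs, ¥67,198.08):
Base rate for 48.40 is 16% + ¥1.70/pair.
Additional duty on 48.40 from Vinar: +66.1%. Applied ad valorem rate: 16% + 66.1% = 82.1%.
Duty = ¥67,198.08 × 82.1% + 3,387 × ¥1.70 = ¥60,927.52.
Line 2 (72.60, Vinar, 1,011 units, ¥34,070.70):
Base rate for 72.60 is 32.5%.
72.60 has an FTA preferential rate, but origin Vinar is not Serara; base rate stands.
Additional duty on 72.60 from Vinar: +33.5%. Applied ad valorem rate: 32.5% + 33.5% = 66%.
Duty = ¥34,070.70 × 66% = ¥22,486.66.
Total = ¥60,927.52 + ¥22,486.66 = ¥83,414.18.

¥83,414.18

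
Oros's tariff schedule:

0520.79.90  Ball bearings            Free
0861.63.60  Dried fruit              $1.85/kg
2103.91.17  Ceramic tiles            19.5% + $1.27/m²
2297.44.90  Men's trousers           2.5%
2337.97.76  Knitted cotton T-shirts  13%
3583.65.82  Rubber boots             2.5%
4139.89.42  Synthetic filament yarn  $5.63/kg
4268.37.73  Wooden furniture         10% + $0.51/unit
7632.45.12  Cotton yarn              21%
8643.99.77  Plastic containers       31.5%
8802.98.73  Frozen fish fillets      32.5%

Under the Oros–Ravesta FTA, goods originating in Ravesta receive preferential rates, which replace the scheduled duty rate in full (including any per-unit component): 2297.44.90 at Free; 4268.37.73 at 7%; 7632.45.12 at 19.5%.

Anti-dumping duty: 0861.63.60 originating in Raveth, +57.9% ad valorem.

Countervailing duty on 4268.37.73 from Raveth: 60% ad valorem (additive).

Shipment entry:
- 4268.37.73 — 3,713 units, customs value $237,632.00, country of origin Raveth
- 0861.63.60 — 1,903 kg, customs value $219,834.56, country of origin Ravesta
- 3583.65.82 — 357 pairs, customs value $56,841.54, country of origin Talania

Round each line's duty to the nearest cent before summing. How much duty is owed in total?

$173,177.62

Line 1 (4268.37.73, Raveth, 3,713 units, $237,632.00):
Base rate for 4268.37.73 is 10% + $0.51/unit.
4268.37.73 has an FTA preferential rate, but origin Raveth is not Ravesta; base rate stands.
Additional duty on 4268.37.73 from Raveth: +60%. Applied ad valorem rate: 10% + 60% = 70%.
Duty = $237,632.00 × 70% + 3,713 × $0.51 = $168,236.03.
Line 2 (0861.63.60, Ravesta, 1,903 kg, $219,834.56):
Base rate for 0861.63.60 is $1.85/kg.
Origin Ravesta is the FTA partner but 0861.63.60 is not on the preference list; base rate stands.
The additional-duty order on 0861.63.60 targets Raveth, not Ravesta; it does not apply.
Duty = 1,903 × $1.85 = $3,520.55.
Line 3 (3583.65.82, Talania, 357 pairs, $56,841.54):
Base rate for 3583.65.82 is 2.5%.
Duty = $56,841.54 × 2.5% = $1,421.04.
Total = $168,236.03 + $3,520.55 + $1,421.04 = $173,177.62.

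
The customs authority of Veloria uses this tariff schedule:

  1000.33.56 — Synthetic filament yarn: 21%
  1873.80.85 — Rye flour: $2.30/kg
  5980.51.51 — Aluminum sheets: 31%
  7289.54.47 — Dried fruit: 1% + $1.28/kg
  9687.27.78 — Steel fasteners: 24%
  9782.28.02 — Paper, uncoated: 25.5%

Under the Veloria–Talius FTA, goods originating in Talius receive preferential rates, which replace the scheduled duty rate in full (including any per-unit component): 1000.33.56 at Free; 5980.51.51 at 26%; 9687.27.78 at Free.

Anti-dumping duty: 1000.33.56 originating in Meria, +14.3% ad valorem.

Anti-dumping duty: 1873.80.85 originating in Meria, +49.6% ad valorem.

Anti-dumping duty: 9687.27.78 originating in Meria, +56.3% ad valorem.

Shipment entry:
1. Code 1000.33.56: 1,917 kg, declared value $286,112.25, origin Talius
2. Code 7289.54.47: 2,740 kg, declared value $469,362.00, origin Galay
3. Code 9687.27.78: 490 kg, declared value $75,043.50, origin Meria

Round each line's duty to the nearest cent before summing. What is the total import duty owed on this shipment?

Line 1 (1000.33.56, Talius, 1,917 kg, $286,112.25):
Base rate for 1000.33.56 is 21%.
Origin Talius qualifies under the Veloria–Talius agreement and 1000.33.56 is covered: preferential rate Free applies instead.
The additional-duty order on 1000.33.56 targets Meria, not Talius; it does not apply.
Duty = $286,112.25 × 0% = $0.00.
Line 2 (7289.54.47, Galay, 2,740 kg, $469,362.00):
Base rate for 7289.54.47 is 1% + $1.28/kg.
Duty = $469,362.00 × 1% + 2,740 × $1.28 = $8,200.82.
Line 3 (9687.27.78, Meria, 490 kg, $75,043.50):
Base rate for 9687.27.78 is 24%.
9687.27.78 has an FTA preferential rate, but origin Meria is not Talius; base rate stands.
Additional duty on 9687.27.78 from Meria: +56.3%. Applied ad valorem rate: 24% + 56.3% = 80.3%.
Duty = $75,043.50 × 80.3% = $60,259.93.
Total = $0.00 + $8,200.82 + $60,259.93 = $68,460.75.

$68,460.75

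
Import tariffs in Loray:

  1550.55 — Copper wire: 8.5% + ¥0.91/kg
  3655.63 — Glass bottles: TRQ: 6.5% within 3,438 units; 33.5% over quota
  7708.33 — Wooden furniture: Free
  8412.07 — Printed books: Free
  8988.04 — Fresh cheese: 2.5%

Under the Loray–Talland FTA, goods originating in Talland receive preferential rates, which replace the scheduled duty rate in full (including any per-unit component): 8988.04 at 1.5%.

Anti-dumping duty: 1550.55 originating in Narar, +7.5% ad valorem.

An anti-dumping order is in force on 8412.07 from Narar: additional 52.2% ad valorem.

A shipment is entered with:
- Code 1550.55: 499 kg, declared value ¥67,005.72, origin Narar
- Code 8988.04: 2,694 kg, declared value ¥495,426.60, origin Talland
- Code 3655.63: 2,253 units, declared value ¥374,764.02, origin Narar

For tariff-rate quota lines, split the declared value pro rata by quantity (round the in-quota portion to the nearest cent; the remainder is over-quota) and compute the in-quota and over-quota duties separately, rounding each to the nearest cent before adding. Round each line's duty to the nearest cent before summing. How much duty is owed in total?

¥42,966.07

Line 1 (1550.55, Narar, 499 kg, ¥67,005.72):
Base rate for 1550.55 is 8.5% + ¥0.91/kg.
Additional duty on 1550.55 from Narar: +7.5%. Applied ad valorem rate: 8.5% + 7.5% = 16%.
Duty = ¥67,005.72 × 16% + 499 × ¥0.91 = ¥11,175.01.
Line 2 (8988.04, Talland, 2,694 kg, ¥495,426.60):
Base rate for 8988.04 is 2.5%.
Origin Talland qualifies under the Loray–Talland agreement and 8988.04 is covered: preferential rate 1.5% applies instead.
Duty = ¥495,426.60 × 1.5% = ¥7,431.40.
Line 3 (3655.63, Narar, 2,253 units, ¥374,764.02):
Code 3655.63 is under a tariff-rate quota (threshold 3,438 units). Quantity 2,253 units is within the quota, so the in-quota rate 6.5% applies to the full value.
Duty = ¥374,764.02 × 6.5% = ¥24,359.66.
Total = ¥11,175.01 + ¥7,431.40 + ¥24,359.66 = ¥42,966.07.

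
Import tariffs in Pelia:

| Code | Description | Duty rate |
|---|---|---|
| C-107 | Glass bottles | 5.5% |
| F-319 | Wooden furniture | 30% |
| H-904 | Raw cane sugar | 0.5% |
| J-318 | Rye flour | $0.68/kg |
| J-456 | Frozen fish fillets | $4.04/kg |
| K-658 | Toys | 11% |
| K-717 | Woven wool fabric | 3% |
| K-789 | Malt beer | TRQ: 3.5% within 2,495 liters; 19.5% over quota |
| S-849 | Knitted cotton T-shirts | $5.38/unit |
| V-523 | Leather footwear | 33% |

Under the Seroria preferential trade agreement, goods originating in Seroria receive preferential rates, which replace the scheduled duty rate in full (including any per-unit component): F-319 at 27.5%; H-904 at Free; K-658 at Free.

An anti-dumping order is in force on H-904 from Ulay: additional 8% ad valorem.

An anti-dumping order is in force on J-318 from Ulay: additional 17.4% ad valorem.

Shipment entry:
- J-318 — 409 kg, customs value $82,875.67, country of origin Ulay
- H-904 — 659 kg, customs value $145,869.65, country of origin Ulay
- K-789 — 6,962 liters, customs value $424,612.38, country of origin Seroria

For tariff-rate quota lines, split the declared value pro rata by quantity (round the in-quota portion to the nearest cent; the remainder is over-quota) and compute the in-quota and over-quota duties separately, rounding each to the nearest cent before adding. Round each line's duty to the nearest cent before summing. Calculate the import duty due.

Line 1 (J-318, Ulay, 409 kg, $82,875.67):
Base rate for J-318 is $0.68/kg.
Additional duty on J-318 from Ulay: +17.4% ad valorem. Applied ad valorem rate = 17.4%.
Duty = $82,875.67 × 17.4% + 409 × $0.68 = $14,698.49.
Line 2 (H-904, Ulay, 659 kg, $145,869.65):
Base rate for H-904 is 0.5%.
H-904 has an FTA preferential rate, but origin Ulay is not Seroria; base rate stands.
Additional duty on H-904 from Ulay: +8%. Applied ad valorem rate: 0.5% + 8% = 8.5%.
Duty = $145,869.65 × 8.5% = $12,398.92.
Line 3 (K-789, Seroria, 6,962 liters, $424,612.38):
Code K-789 is under a tariff-rate quota (threshold 2,495 liters). In-quota: 2,495 liters at 3.5%; over-quota: 4,467 liters at 19.5%.
Pro-rata value split: in-quota = $424,612.38 × 2,495/6,962 = $152,170.05; over-quota = $424,612.38 − $152,170.05 = $272,442.33.
In-quota duty = $152,170.05 × 3.5% = $5,325.95. Over-quota duty = $272,442.33 × 19.5% = $53,126.25.
Line duty = $5,325.95 + $53,126.25 = $58,452.20.
Total = $14,698.49 + $12,398.92 + $58,452.20 = $85,549.61.

$85,549.61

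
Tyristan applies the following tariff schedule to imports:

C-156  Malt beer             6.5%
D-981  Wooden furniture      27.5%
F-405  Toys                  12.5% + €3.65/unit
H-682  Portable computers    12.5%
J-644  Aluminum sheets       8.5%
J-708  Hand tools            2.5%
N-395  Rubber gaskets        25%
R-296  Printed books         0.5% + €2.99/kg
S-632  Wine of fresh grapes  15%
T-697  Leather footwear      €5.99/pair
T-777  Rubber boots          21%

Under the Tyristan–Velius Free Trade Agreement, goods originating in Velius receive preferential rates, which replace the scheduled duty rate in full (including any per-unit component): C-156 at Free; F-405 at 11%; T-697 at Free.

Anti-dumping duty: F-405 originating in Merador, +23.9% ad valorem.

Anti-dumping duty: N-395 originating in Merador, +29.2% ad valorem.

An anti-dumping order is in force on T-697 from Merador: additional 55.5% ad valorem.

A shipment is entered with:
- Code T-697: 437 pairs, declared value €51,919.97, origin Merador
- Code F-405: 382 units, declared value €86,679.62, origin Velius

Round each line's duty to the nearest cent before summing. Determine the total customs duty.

Line 1 (T-697, Merador, 437 pairs, €51,919.97):
Base rate for T-697 is €5.99/pair.
T-697 has an FTA preferential rate, but origin Merador is not Velius; base rate stands.
Additional duty on T-697 from Merador: +55.5% ad valorem. Applied ad valorem rate = 55.5%.
Duty = €51,919.97 × 55.5% + 437 × €5.99 = €31,433.21.
Line 2 (F-405, Velius, 382 units, €86,679.62):
Base rate for F-405 is 12.5% + €3.65/unit.
Origin Velius qualifies under the Tyristan–Velius agreement and F-405 is covered: preferential rate 11% applies instead.
The additional-duty order on F-405 targets Merador, not Velius; it does not apply.
Duty = €86,679.62 × 11% = €9,534.76.
Total = €31,433.21 + €9,534.76 = €40,967.97.

€40,967.97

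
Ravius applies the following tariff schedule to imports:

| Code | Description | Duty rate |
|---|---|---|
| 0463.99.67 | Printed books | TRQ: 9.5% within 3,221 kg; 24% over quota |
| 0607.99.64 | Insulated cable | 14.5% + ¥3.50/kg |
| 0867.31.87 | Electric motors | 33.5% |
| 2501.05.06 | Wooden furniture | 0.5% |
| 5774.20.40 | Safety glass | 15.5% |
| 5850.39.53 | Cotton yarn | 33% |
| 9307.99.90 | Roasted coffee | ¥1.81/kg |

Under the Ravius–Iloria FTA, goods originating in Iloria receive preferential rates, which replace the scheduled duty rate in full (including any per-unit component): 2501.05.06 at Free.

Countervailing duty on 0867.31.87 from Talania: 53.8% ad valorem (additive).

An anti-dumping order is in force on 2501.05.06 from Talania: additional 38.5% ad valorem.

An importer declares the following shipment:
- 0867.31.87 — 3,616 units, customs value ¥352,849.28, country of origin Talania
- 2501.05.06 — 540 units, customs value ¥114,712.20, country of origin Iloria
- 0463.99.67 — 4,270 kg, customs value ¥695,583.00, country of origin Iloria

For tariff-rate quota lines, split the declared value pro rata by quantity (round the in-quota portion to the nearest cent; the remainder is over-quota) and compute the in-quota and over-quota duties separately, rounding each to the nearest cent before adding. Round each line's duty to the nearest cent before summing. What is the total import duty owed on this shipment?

¥398,895.71

Line 1 (0867.31.87, Talania, 3,616 units, ¥352,849.28):
Base rate for 0867.31.87 is 33.5%.
Additional duty on 0867.31.87 from Talania: +53.8%. Applied ad valorem rate: 33.5% + 53.8% = 87.3%.
Duty = ¥352,849.28 × 87.3% = ¥308,037.42.
Line 2 (2501.05.06, Iloria, 540 units, ¥114,712.20):
Base rate for 2501.05.06 is 0.5%.
Origin Iloria qualifies under the Ravius–Iloria agreement and 2501.05.06 is covered: preferential rate Free applies instead.
The additional-duty order on 2501.05.06 targets Talania, not Iloria; it does not apply.
Duty = ¥114,712.20 × 0% = ¥0.00.
Line 3 (0463.99.67, Iloria, 4,270 kg, ¥695,583.00):
Code 0463.99.67 is under a tariff-rate quota (threshold 3,221 kg). In-quota: 3,221 kg at 9.5%; over-quota: 1,049 kg at 24%.
Pro-rata value split: in-quota = ¥695,583.00 × 3,221/4,270 = ¥524,700.90; over-quota = ¥695,583.00 − ¥524,700.90 = ¥170,882.10.
In-quota duty = ¥524,700.90 × 9.5% = ¥49,846.59. Over-quota duty = ¥170,882.10 × 24% = ¥41,011.70.
Line duty = ¥49,846.59 + ¥41,011.70 = ¥90,858.29.
Total = ¥308,037.42 + ¥0.00 + ¥90,858.29 = ¥398,895.71.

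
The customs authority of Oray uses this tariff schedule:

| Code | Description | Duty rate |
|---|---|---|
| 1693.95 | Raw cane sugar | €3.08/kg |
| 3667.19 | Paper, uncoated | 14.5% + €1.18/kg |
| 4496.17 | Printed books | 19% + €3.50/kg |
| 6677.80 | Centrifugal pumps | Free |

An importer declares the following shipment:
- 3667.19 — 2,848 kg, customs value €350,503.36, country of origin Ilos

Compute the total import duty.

€54,183.63

Line 1 (3667.19, Ilos, 2,848 kg, €350,503.36):
Base rate for 3667.19 is 14.5% + €1.18/kg.
Duty = €350,503.36 × 14.5% + 2,848 × €1.18 = €54,183.63.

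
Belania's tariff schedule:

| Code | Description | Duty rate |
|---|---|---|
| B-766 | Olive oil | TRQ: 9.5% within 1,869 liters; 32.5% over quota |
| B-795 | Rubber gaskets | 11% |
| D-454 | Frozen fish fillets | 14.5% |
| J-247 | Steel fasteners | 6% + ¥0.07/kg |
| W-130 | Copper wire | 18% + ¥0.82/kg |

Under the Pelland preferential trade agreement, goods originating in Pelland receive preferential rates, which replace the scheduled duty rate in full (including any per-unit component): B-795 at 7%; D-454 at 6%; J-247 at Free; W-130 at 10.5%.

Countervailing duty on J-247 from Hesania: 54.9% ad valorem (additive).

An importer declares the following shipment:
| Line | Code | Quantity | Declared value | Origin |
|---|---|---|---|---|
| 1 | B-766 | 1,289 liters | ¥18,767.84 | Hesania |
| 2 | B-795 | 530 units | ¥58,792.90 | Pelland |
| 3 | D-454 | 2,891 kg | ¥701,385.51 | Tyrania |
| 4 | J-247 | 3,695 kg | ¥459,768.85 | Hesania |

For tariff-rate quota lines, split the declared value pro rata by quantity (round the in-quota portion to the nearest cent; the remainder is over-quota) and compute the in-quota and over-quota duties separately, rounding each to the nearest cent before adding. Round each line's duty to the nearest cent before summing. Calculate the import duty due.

Line 1 (B-766, Hesania, 1,289 liters, ¥18,767.84):
Code B-766 is under a tariff-rate quota (threshold 1,869 liters). Quantity 1,289 liters is within the quota, so the in-quota rate 9.5% applies to the full value.
Duty = ¥18,767.84 × 9.5% = ¥1,782.94.
Line 2 (B-795, Pelland, 530 units, ¥58,792.90):
Base rate for B-795 is 11%.
Origin Pelland qualifies under the Belania–Pelland agreement and B-795 is covered: preferential rate 7% applies instead.
Duty = ¥58,792.90 × 7% = ¥4,115.50.
Line 3 (D-454, Tyrania, 2,891 kg, ¥701,385.51):
Base rate for D-454 is 14.5%.
D-454 has an FTA preferential rate, but origin Tyrania is not Pelland; base rate stands.
Duty = ¥701,385.51 × 14.5% = ¥101,700.90.
Line 4 (J-247, Hesania, 3,695 kg, ¥459,768.85):
Base rate for J-247 is 6% + ¥0.07/kg.
J-247 has an FTA preferential rate, but origin Hesania is not Pelland; base rate stands.
Additional duty on J-247 from Hesania: +54.9%. Applied ad valorem rate: 6% + 54.9% = 60.9%.
Duty = ¥459,768.85 × 60.9% + 3,695 × ¥0.07 = ¥280,257.88.
Total = ¥1,782.94 + ¥4,115.50 + ¥101,700.90 + ¥280,257.88 = ¥387,857.22.

¥387,857.22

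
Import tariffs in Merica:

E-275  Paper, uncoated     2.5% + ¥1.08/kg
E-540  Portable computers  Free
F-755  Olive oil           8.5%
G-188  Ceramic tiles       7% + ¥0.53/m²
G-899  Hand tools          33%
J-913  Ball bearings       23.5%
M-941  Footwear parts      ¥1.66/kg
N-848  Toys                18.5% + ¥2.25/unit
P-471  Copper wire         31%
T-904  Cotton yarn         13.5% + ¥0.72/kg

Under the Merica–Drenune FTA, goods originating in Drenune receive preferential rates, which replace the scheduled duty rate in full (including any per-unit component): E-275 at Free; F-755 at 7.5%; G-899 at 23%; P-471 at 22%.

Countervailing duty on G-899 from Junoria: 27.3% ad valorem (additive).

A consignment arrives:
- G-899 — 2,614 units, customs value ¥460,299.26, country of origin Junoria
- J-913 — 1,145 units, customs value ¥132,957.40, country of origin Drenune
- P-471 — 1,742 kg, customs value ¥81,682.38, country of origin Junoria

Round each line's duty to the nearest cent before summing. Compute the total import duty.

Line 1 (G-899, Junoria, 2,614 units, ¥460,299.26):
Base rate for G-899 is 33%.
G-899 has an FTA preferential rate, but origin Junoria is not Drenune; base rate stands.
Additional duty on G-899 from Junoria: +27.3%. Applied ad valorem rate: 33% + 27.3% = 60.3%.
Duty = ¥460,299.26 × 60.3% = ¥277,560.45.
Line 2 (J-913, Drenune, 1,145 units, ¥132,957.40):
Base rate for J-913 is 23.5%.
Origin Drenune is the FTA partner but J-913 is not on the preference list; base rate stands.
Duty = ¥132,957.40 × 23.5% = ¥31,244.99.
Line 3 (P-471, Junoria, 1,742 kg, ¥81,682.38):
Base rate for P-471 is 31%.
P-471 has an FTA preferential rate, but origin Junoria is not Drenune; base rate stands.
Duty = ¥81,682.38 × 31% = ¥25,321.54.
Total = ¥277,560.45 + ¥31,244.99 + ¥25,321.54 = ¥334,126.98.

¥334,126.98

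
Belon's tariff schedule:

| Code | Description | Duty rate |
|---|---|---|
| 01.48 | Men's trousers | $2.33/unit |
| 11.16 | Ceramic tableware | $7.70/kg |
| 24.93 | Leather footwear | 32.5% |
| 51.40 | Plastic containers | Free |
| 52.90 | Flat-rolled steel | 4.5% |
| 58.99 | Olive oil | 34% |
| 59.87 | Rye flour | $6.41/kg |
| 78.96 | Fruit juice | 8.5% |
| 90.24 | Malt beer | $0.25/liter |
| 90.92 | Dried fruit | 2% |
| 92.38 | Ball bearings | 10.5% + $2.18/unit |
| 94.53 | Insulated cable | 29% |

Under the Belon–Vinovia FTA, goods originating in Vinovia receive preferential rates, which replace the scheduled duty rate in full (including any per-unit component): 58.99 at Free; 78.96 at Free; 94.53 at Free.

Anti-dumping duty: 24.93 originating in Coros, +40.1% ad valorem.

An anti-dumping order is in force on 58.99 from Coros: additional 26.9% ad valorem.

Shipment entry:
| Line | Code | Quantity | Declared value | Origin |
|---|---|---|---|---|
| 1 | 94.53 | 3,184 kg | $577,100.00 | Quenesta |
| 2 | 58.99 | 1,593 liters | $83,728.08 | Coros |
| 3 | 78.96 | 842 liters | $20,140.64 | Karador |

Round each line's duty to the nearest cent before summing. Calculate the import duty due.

Line 1 (94.53, Quenesta, 3,184 kg, $577,100.00):
Base rate for 94.53 is 29%.
94.53 has an FTA preferential rate, but origin Quenesta is not Vinovia; base rate stands.
Duty = $577,100.00 × 29% = $167,359.00.
Line 2 (58.99, Coros, 1,593 liters, $83,728.08):
Base rate for 58.99 is 34%.
58.99 has an FTA preferential rate, but origin Coros is not Vinovia; base rate stands.
Additional duty on 58.99 from Coros: +26.9%. Applied ad valorem rate: 34% + 26.9% = 60.9%.
Duty = $83,728.08 × 60.9% = $50,990.40.
Line 3 (78.96, Karador, 842 liters, $20,140.64):
Base rate for 78.96 is 8.5%.
78.96 has an FTA preferential rate, but origin Karador is not Vinovia; base rate stands.
Duty = $20,140.64 × 8.5% = $1,711.95.
Total = $167,359.00 + $50,990.40 + $1,711.95 = $220,061.35.

$220,061.35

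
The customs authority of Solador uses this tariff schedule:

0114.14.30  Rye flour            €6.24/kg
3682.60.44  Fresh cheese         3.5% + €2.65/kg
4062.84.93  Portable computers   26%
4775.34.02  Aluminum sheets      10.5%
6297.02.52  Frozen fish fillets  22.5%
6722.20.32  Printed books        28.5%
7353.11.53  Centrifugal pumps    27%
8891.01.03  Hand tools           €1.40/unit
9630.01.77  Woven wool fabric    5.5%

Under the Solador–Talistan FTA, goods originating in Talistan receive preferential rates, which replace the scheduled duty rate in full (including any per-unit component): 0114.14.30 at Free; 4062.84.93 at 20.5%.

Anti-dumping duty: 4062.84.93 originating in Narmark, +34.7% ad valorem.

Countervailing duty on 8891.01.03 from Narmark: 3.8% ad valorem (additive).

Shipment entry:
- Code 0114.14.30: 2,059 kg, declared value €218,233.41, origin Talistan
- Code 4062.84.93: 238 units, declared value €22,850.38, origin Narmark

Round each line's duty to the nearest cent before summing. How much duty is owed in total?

€13,870.18

Line 1 (0114.14.30, Talistan, 2,059 kg, €218,233.41):
Base rate for 0114.14.30 is €6.24/kg.
Origin Talistan qualifies under the Solador–Talistan agreement and 0114.14.30 is covered: preferential rate Free applies instead.
Duty = €218,233.41 × 0% = €0.00.
Line 2 (4062.84.93, Narmark, 238 units, €22,850.38):
Base rate for 4062.84.93 is 26%.
4062.84.93 has an FTA preferential rate, but origin Narmark is not Talistan; base rate stands.
Additional duty on 4062.84.93 from Narmark: +34.7%. Applied ad valorem rate: 26% + 34.7% = 60.7%.
Duty = €22,850.38 × 60.7% = €13,870.18.
Total = €0.00 + €13,870.18 = €13,870.18.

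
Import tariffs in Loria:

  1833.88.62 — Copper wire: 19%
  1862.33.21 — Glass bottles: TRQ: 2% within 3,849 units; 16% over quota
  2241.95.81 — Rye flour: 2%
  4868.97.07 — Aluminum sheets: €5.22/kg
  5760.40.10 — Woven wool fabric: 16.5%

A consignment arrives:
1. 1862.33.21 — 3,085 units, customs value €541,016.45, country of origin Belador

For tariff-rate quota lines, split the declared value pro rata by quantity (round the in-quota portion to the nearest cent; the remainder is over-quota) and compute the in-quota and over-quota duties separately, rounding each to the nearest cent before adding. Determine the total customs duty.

Line 1 (1862.33.21, Belador, 3,085 units, €541,016.45):
Code 1862.33.21 is under a tariff-rate quota (threshold 3,849 units). Quantity 3,085 units is within the quota, so the in-quota rate 2% applies to the full value.
Duty = €541,016.45 × 2% = €10,820.33.

€10,820.33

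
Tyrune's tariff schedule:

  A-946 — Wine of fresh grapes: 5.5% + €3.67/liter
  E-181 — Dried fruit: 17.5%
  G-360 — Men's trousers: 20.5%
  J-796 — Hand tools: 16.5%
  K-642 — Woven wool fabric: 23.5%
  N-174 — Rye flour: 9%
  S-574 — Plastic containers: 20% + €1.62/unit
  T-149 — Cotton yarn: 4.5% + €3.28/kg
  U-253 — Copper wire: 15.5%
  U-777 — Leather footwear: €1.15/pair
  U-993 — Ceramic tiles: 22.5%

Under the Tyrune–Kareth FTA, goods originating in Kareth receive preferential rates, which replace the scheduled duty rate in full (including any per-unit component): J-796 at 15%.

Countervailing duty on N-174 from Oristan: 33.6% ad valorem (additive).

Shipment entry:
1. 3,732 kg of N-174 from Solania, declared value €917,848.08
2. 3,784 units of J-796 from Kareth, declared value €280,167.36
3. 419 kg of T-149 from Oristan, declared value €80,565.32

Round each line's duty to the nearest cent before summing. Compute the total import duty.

€129,631.19

Line 1 (N-174, Solania, 3,732 kg, €917,848.08):
Base rate for N-174 is 9%.
The additional-duty order on N-174 targets Oristan, not Solania; it does not apply.
Duty = €917,848.08 × 9% = €82,606.33.
Line 2 (J-796, Kareth, 3,784 units, €280,167.36):
Base rate for J-796 is 16.5%.
Origin Kareth qualifies under the Tyrune–Kareth agreement and J-796 is covered: preferential rate 15% applies instead.
Duty = €280,167.36 × 15% = €42,025.10.
Line 3 (T-149, Oristan, 419 kg, €80,565.32):
Base rate for T-149 is 4.5% + €3.28/kg.
Duty = €80,565.32 × 4.5% + 419 × €3.28 = €4,999.76.
Total = €82,606.33 + €42,025.10 + €4,999.76 = €129,631.19.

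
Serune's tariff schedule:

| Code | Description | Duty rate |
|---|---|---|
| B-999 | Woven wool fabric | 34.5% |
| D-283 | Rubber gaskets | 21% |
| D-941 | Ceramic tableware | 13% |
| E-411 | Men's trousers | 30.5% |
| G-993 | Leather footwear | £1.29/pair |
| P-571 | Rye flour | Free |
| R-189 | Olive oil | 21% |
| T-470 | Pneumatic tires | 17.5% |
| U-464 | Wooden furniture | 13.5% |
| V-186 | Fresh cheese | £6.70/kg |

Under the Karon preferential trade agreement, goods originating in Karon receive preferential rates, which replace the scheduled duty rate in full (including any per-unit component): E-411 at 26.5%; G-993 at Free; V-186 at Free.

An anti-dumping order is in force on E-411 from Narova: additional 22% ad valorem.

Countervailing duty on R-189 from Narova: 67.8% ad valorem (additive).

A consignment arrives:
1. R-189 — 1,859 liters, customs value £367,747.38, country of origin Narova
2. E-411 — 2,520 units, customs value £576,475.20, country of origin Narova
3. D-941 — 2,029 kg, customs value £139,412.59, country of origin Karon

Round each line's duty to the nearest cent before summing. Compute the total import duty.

Line 1 (R-189, Narova, 1,859 liters, £367,747.38):
Base rate for R-189 is 21%.
Additional duty on R-189 from Narova: +67.8%. Applied ad valorem rate: 21% + 67.8% = 88.8%.
Duty = £367,747.38 × 88.8% = £326,559.67.
Line 2 (E-411, Narova, 2,520 units, £576,475.20):
Base rate for E-411 is 30.5%.
E-411 has an FTA preferential rate, but origin Narova is not Karon; base rate stands.
Additional duty on E-411 from Narova: +22%. Applied ad valorem rate: 30.5% + 22% = 52.5%.
Duty = £576,475.20 × 52.5% = £302,649.48.
Line 3 (D-941, Karon, 2,029 kg, £139,412.59):
Base rate for D-941 is 13%.
Origin Karon is the FTA partner but D-941 is not on the preference list; base rate stands.
Duty = £139,412.59 × 13% = £18,123.64.
Total = £326,559.67 + £302,649.48 + £18,123.64 = £647,332.79.

£647,332.79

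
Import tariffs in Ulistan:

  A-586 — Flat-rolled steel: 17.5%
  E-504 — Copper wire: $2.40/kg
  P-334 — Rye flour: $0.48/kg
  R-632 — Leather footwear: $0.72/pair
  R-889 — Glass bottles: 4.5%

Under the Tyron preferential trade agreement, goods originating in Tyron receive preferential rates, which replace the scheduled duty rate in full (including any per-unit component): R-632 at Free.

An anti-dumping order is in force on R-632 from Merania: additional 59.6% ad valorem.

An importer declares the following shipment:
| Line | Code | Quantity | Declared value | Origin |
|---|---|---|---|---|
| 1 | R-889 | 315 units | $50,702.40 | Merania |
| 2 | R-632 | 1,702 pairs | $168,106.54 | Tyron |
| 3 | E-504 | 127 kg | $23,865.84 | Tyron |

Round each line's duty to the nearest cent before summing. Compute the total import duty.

Line 1 (R-889, Merania, 315 units, $50,702.40):
Base rate for R-889 is 4.5%.
Duty = $50,702.40 × 4.5% = $2,281.61.
Line 2 (R-632, Tyron, 1,702 pairs, $168,106.54):
Base rate for R-632 is $0.72/pair.
Origin Tyron qualifies under the Ulistan–Tyron agreement and R-632 is covered: preferential rate Free applies instead.
The additional-duty order on R-632 targets Merania, not Tyron; it does not apply.
Duty = $168,106.54 × 0% = $0.00.
Line 3 (E-504, Tyron, 127 kg, $23,865.84):
Base rate for E-504 is $2.40/kg.
Origin Tyron is the FTA partner but E-504 is not on the preference list; base rate stands.
Duty = 127 × $2.40 = $304.80.
Total = $2,281.61 + $0.00 + $304.80 = $2,586.41.

$2,586.41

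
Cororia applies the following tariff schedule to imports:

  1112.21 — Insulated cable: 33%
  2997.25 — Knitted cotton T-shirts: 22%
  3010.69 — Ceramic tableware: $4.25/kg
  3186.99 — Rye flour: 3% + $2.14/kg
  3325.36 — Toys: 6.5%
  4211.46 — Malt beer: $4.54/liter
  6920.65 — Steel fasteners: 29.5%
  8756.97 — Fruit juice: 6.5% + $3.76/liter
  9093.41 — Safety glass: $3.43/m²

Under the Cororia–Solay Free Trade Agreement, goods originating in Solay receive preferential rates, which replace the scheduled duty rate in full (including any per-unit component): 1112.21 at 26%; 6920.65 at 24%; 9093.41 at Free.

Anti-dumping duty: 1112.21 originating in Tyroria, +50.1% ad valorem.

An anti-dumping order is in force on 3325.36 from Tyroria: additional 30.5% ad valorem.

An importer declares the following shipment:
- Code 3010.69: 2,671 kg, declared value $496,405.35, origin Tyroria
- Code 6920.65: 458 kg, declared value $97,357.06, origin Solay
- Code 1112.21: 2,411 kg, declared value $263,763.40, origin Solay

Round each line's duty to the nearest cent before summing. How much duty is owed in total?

$103,295.92

Line 1 (3010.69, Tyroria, 2,671 kg, $496,405.35):
Base rate for 3010.69 is $4.25/kg.
Duty = 2,671 × $4.25 = $11,351.75.
Line 2 (6920.65, Solay, 458 kg, $97,357.06):
Base rate for 6920.65 is 29.5%.
Origin Solay qualifies under the Cororia–Solay agreement and 6920.65 is covered: preferential rate 24% applies instead.
Duty = $97,357.06 × 24% = $23,365.69.
Line 3 (1112.21, Solay, 2,411 kg, $263,763.40):
Base rate for 1112.21 is 33%.
Origin Solay qualifies under the Cororia–Solay agreement and 1112.21 is covered: preferential rate 26% applies instead.
The additional-duty order on 1112.21 targets Tyroria, not Solay; it does not apply.
Duty = $263,763.40 × 26% = $68,578.48.
Total = $11,351.75 + $23,365.69 + $68,578.48 = $103,295.92.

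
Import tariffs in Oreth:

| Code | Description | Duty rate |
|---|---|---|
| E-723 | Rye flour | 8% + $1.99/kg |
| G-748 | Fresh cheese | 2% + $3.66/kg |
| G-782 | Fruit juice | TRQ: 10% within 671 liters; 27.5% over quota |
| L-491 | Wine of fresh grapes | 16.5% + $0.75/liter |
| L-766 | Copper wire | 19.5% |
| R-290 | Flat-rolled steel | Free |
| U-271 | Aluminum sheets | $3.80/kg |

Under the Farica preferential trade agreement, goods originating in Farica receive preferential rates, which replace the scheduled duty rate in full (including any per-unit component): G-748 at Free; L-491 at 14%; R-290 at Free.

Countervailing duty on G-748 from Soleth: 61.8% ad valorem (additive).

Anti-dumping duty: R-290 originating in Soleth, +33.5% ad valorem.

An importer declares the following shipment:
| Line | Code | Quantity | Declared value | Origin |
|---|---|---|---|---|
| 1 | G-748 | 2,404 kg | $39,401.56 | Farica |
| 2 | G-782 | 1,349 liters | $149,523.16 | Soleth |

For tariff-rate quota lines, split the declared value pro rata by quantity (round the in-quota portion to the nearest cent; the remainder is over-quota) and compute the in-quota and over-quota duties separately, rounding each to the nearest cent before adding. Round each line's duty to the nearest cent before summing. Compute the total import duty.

$28,103.48

Line 1 (G-748, Farica, 2,404 kg, $39,401.56):
Base rate for G-748 is 2% + $3.66/kg.
Origin Farica qualifies under the Oreth–Farica agreement and G-748 is covered: preferential rate Free applies instead.
The additional-duty order on G-748 targets Soleth, not Farica; it does not apply.
Duty = $39,401.56 × 0% = $0.00.
Line 2 (G-782, Soleth, 1,349 liters, $149,523.16):
Code G-782 is under a tariff-rate quota (threshold 671 liters). In-quota: 671 liters at 10%; over-quota: 678 liters at 27.5%.
Pro-rata value split: in-quota = $149,523.16 × 671/1,349 = $74,373.64; over-quota = $149,523.16 − $74,373.64 = $75,149.52.
In-quota duty = $74,373.64 × 10% = $7,437.36. Over-quota duty = $75,149.52 × 27.5% = $20,666.12.
Line duty = $7,437.36 + $20,666.12 = $28,103.48.
Total = $0.00 + $28,103.48 = $28,103.48.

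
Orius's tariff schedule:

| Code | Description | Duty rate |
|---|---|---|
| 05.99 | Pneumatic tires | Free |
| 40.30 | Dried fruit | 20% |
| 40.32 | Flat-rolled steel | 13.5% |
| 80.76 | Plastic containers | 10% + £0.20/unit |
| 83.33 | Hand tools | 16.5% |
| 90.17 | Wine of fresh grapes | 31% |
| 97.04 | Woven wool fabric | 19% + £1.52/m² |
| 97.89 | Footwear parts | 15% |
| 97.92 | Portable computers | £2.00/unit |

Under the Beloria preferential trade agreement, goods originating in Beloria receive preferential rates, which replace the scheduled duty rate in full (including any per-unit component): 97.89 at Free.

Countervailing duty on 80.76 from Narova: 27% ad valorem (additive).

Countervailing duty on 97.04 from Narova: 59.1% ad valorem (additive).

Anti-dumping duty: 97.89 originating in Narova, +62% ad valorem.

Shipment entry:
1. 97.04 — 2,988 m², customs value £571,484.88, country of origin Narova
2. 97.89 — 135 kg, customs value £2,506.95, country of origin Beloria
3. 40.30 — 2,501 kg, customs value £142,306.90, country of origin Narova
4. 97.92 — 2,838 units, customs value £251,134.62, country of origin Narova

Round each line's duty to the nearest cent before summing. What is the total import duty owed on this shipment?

Line 1 (97.04, Narova, 2,988 m², £571,484.88):
Base rate for 97.04 is 19% + £1.52/m².
Additional duty on 97.04 from Narova: +59.1%. Applied ad valorem rate: 19% + 59.1% = 78.1%.
Duty = £571,484.88 × 78.1% + 2,988 × £1.52 = £450,871.45.
Line 2 (97.89, Beloria, 135 kg, £2,506.95):
Base rate for 97.89 is 15%.
Origin Beloria qualifies under the Orius–Beloria agreement and 97.89 is covered: preferential rate Free applies instead.
The additional-duty order on 97.89 targets Narova, not Beloria; it does not apply.
Duty = £2,506.95 × 0% = £0.00.
Line 3 (40.30, Narova, 2,501 kg, £142,306.90):
Base rate for 40.30 is 20%.
Duty = £142,306.90 × 20% = £28,461.38.
Line 4 (97.92, Narova, 2,838 units, £251,134.62):
Base rate for 97.92 is £2.00/unit.
Duty = 2,838 × £2.00 = £5,676.00.
Total = £450,871.45 + £0.00 + £28,461.38 + £5,676.00 = £485,008.83.

£485,008.83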